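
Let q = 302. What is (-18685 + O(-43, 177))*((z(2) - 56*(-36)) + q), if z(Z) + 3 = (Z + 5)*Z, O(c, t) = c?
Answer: -43617512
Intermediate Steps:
z(Z) = -3 + Z*(5 + Z) (z(Z) = -3 + (Z + 5)*Z = -3 + (5 + Z)*Z = -3 + Z*(5 + Z))
(-18685 + O(-43, 177))*((z(2) - 56*(-36)) + q) = (-18685 - 43)*(((-3 + 2² + 5*2) - 56*(-36)) + 302) = -18728*(((-3 + 4 + 10) + 2016) + 302) = -18728*((11 + 2016) + 302) = -18728*(2027 + 302) = -18728*2329 = -43617512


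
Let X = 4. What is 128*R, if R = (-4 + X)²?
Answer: 0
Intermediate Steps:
R = 0 (R = (-4 + 4)² = 0² = 0)
128*R = 128*0 = 0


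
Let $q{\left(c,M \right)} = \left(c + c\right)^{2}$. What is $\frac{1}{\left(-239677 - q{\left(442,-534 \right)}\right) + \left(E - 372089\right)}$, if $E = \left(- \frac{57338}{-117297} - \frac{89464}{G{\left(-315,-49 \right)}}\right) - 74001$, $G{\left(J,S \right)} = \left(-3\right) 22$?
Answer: $- \frac{1290267}{1891359811355} \approx -6.8219 \cdot 10^{-7}$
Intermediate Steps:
$q{\left(c,M \right)} = 4 c^{2}$ ($q{\left(c,M \right)} = \left(2 c\right)^{2} = 4 c^{2}$)
$G{\left(J,S \right)} = -66$
$E = - \frac{93731441081}{1290267}$ ($E = \left(- \frac{57338}{-117297} - \frac{89464}{-66}\right) - 74001 = \left(\left(-57338\right) \left(- \frac{1}{117297}\right) - - \frac{44732}{33}\right) - 74001 = \left(\frac{57338}{117297} + \frac{44732}{33}\right) - 74001 = \frac{1749607186}{1290267} - 74001 = - \frac{93731441081}{1290267} \approx -72645.0$)
$\frac{1}{\left(-239677 - q{\left(442,-534 \right)}\right) + \left(E - 372089\right)} = \frac{1}{\left(-239677 - 4 \cdot 442^{2}\right) - \frac{573825598844}{1290267}} = \frac{1}{\left(-239677 - 4 \cdot 195364\right) - \frac{573825598844}{1290267}} = \frac{1}{\left(-239677 - 781456\right) - \frac{573825598844}{1290267}} = \frac{1}{-1021133 - \frac{573825598844}{1290267}} = \frac{1}{- \frac{1891359811355}{1290267}} = - \frac{1290267}{1891359811355}$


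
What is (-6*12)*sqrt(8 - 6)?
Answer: -72*sqrt(2) ≈ -101.82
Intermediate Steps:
(-6*12)*sqrt(8 - 6) = -72*sqrt(2)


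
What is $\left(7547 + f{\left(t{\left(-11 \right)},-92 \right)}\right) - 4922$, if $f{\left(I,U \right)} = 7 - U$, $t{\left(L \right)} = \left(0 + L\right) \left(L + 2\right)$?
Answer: $2724$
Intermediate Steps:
$t{\left(L \right)} = L \left(2 + L\right)$
$\left(7547 + f{\left(t{\left(-11 \right)},-92 \right)}\right) - 4922 = \left(7547 + \left(7 - -92\right)\right) - 4922 = \left(7547 + \left(7 + 92\right)\right) - 4922 = \left(7547 + 99\right) - 4922 = 7646 - 4922 = 2724$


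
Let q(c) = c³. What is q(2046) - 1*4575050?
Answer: 8560218286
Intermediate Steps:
q(2046) - 1*4575050 = 2046³ - 1*4575050 = 8564793336 - 4575050 = 8560218286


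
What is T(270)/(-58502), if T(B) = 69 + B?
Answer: -339/58502 ≈ -0.0057947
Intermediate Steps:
T(270)/(-58502) = (69 + 270)/(-58502) = 339*(-1/58502) = -339/58502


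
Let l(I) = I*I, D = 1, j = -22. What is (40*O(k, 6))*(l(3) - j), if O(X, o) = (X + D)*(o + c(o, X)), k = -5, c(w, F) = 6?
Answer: -59520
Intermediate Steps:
l(I) = I**2
O(X, o) = (1 + X)*(6 + o) (O(X, o) = (X + 1)*(o + 6) = (1 + X)*(6 + o))
(40*O(k, 6))*(l(3) - j) = (40*(6 + 6 + 6*(-5) - 5*6))*(3**2 - 1*(-22)) = (40*(6 + 6 - 30 - 30))*(9 + 22) = (40*(-48))*31 = -1920*31 = -59520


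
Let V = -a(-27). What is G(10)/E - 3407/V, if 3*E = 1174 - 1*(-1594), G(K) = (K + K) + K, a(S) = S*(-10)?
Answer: 2363719/186840 ≈ 12.651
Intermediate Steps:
a(S) = -10*S
G(K) = 3*K (G(K) = 2*K + K = 3*K)
E = 2768/3 (E = (1174 - 1*(-1594))/3 = (1174 + 1594)/3 = (⅓)*2768 = 2768/3 ≈ 922.67)
V = -270 (V = -(-10)*(-27) = -1*270 = -270)
G(10)/E - 3407/V = (3*10)/(2768/3) - 3407/(-270) = 30*(3/2768) - 3407*(-1/270) = 45/1384 + 3407/270 = 2363719/186840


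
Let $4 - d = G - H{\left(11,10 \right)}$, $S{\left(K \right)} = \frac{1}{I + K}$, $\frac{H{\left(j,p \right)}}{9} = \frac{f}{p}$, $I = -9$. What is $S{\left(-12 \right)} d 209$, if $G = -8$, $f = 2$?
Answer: $- \frac{4807}{35} \approx -137.34$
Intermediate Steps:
$H{\left(j,p \right)} = \frac{18}{p}$ ($H{\left(j,p \right)} = 9 \frac{2}{p} = \frac{18}{p}$)
$S{\left(K \right)} = \frac{1}{-9 + K}$
$d = \frac{69}{5}$ ($d = 4 - \left(-8 - \frac{18}{10}\right) = 4 - \left(-8 - 18 \cdot \frac{1}{10}\right) = 4 - \left(-8 - \frac{9}{5}\right) = 4 - - \frac{49}{5} = 4 + \frac{49}{5} = \frac{69}{5} \approx 13.8$)
$S{\left(-12 \right)} d 209 = \frac{1}{-9 - 12} \cdot \frac{69}{5} \cdot 209 = \frac{1}{-21} \cdot \frac{69}{5} \cdot 209 = \left(- \frac{1}{21}\right) \frac{69}{5} \cdot 209 = \left(- \frac{23}{35}\right) 209 = - \frac{4807}{35}$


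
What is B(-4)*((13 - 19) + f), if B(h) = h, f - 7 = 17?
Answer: -72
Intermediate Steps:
f = 24 (f = 7 + 17 = 24)
B(-4)*((13 - 19) + f) = -4*((13 - 19) + 24) = -4*(-6 + 24) = -4*18 = -72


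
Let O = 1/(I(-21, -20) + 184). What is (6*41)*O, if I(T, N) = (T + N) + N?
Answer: 2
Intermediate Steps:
I(T, N) = T + 2*N (I(T, N) = (N + T) + N = T + 2*N)
O = 1/123 (O = 1/((-21 + 2*(-20)) + 184) = 1/((-21 - 40) + 184) = 1/(-61 + 184) = 1/123 ≈ 0.0081301)
(6*41)*O = (6*41)*(1/123) = 246*(1/123) = 2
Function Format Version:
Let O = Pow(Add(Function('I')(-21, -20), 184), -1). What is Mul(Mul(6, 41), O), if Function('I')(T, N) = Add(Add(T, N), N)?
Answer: 2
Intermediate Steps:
Function('I')(T, N) = Add(T, Mul(2, N)) (Function('I')(T, N) = Add(Add(N, T), N) = Add(T, Mul(2, N)))
O = Rational(1, 123) (O = Pow(Add(Add(-21, Mul(2, -20)), 184), -1) = Pow(Add(Add(-21, -40), 184), -1) = Pow(Add(-61, 184), -1) = Pow(123, -1) = Rational(1, 123) ≈ 0.0081301)
Mul(Mul(6, 41), O) = Mul(Mul(6, 41), Rational(1, 123)) = Mul(246, Rational(1, 123)) = 2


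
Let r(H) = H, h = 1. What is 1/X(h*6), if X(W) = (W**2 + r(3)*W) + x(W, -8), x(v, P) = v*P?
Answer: 1/6 ≈ 0.16667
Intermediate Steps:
x(v, P) = P*v
X(W) = W**2 - 5*W (X(W) = (W**2 + 3*W) - 8*W = W**2 - 5*W)
1/X(h*6) = 1/((1*6)*(-5 + 1*6)) = 1/(6*(-5 + 6)) = 1/(6*1) = 1/6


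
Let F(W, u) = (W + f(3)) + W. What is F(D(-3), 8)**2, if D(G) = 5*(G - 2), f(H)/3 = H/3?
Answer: 2209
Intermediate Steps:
f(H) = H (f(H) = 3*(H/3) = H)
D(G) = -10 + 5*G (D(G) = 5*(-2 + G) = -10 + 5*G)
F(W, u) = 3 + 2*W (F(W, u) = (W + 3) + W = (3 + W) + W = 3 + 2*W)
F(D(-3), 8)**2 = (3 + 2*(-10 + 5*(-3)))**2 = (3 + 2*(-10 - 15))**2 = (3 + 2*(-25))**2 = (3 - 50)**2 = (-47)**2 = 2209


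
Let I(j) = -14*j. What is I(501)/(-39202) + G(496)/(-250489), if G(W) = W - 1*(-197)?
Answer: 864881430/4909834889 ≈ 0.17615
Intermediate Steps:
G(W) = 197 + W (G(W) = W + 197 = 197 + W)
I(501)/(-39202) + G(496)/(-250489) = -14*501/(-39202) + (197 + 496)/(-250489) = -7014*(-1/39202) + 693*(-1/250489) = 3507/19601 - 693/250489 = 864881430/4909834889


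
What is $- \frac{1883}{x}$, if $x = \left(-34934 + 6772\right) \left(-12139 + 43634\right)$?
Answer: $\frac{1883}{886962190} \approx 2.123 \cdot 10^{-6}$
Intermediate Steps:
$x = -886962190$ ($x = \left(-28162\right) 31495 = -886962190$)
$- \frac{1883}{x} = - \frac{1883}{-886962190} = \left(-1883\right) \left(- \frac{1}{886962190}\right) = \frac{1883}{886962190}$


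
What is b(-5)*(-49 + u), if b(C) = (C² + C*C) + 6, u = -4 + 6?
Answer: -2632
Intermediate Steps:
u = 2
b(C) = 6 + 2*C² (b(C) = (C² + C²) + 6 = 2*C² + 6 = 6 + 2*C²)
b(-5)*(-49 + u) = (6 + 2*(-5)²)*(-49 + 2) = (6 + 2*25)*(-47) = (6 + 50)*(-47) = 56*(-47) = -2632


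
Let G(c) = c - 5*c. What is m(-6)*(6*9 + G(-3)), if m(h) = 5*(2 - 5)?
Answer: -990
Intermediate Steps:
m(h) = -15 (m(h) = 5*(-3) = -15)
G(c) = -4*c
m(-6)*(6*9 + G(-3)) = -15*(6*9 - 4*(-3)) = -15*(54 + 12) = -15*66 = -990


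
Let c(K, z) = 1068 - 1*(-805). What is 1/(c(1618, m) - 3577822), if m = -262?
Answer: -1/3575949 ≈ -2.7965e-7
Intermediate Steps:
c(K, z) = 1873 (c(K, z) = 1068 + 805 = 1873)
1/(c(1618, m) - 3577822) = 1/(1873 - 3577822) = 1/(-3575949) = -1/3575949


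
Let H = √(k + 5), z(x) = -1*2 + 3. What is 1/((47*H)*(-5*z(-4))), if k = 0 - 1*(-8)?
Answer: -√13/3055 ≈ -0.0011802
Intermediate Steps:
k = 8 (k = 0 + 8 = 8)
z(x) = 1 (z(x) = -2 + 3 = 1)
H = √13 (H = √(8 + 5) = √13 ≈ 3.6056)
1/((47*H)*(-5*z(-4))) = 1/((47*√13)*(-5*1)) = 1/((47*√13)*(-5)) = 1/(-235*√13) = -√13/3055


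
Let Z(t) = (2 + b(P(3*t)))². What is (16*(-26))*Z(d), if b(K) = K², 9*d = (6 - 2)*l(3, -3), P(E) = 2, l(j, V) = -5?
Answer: -14976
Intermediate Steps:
d = -20/9 (d = ((6 - 2)*(-5))/9 = (4*(-5))/9 = (⅑)*(-20) = -20/9 ≈ -2.2222)
Z(t) = 36 (Z(t) = (2 + 2²)² = (2 + 4)² = 6² = 36)
(16*(-26))*Z(d) = (16*(-26))*36 = -416*36 = -14976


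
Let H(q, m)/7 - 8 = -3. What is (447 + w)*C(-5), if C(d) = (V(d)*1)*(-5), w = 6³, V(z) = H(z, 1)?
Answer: -116025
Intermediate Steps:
H(q, m) = 35 (H(q, m) = 56 + 7*(-3) = 56 - 21 = 35)
V(z) = 35
w = 216
C(d) = -175 (C(d) = (35*1)*(-5) = 35*(-5) = -175)
(447 + w)*C(-5) = (447 + 216)*(-175) = 663*(-175) = -116025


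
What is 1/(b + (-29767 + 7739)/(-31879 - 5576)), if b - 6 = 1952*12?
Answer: 37455/877592678 ≈ 4.2679e-5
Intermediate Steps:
b = 23430 (b = 6 + 1952*12 = 6 + 23424 = 23430)
1/(b + (-29767 + 7739)/(-31879 - 5576)) = 1/(23430 + (-29767 + 7739)/(-31879 - 5576)) = 1/(23430 - 22028/(-37455)) = 1/(23430 - 22028*(-1/37455)) = 1/(23430 + 22028/37455) = 1/(877592678/37455) = 37455/877592678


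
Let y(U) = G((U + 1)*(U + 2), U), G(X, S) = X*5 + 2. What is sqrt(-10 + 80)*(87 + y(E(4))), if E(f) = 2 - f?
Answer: 89*sqrt(70) ≈ 744.63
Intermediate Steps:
G(X, S) = 2 + 5*X (G(X, S) = 5*X + 2 = 2 + 5*X)
y(U) = 2 + 5*(1 + U)*(2 + U) (y(U) = 2 + 5*((U + 1)*(U + 2)) = 2 + 5*((1 + U)*(2 + U)) = 2 + 5*(1 + U)*(2 + U))
sqrt(-10 + 80)*(87 + y(E(4))) = sqrt(-10 + 80)*(87 + (12 + 5*(2 - 1*4)**2 + 15*(2 - 1*4))) = sqrt(70)*(87 + (12 + 5*(2 - 4)**2 + 15*(2 - 4))) = sqrt(70)*(87 + (12 + 5*(-2)**2 + 15*(-2))) = sqrt(70)*(87 + (12 + 5*4 - 30)) = sqrt(70)*(87 + (12 + 20 - 30)) = sqrt(70)*(87 + 2) = sqrt(70)*89 = 89*sqrt(70)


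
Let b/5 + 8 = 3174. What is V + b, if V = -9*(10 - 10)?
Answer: 15830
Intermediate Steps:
b = 15830 (b = -40 + 5*3174 = -40 + 15870 = 15830)
V = 0 (V = -9*0 = 0)
V + b = 0 + 15830 = 15830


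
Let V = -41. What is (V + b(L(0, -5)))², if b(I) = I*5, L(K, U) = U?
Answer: 4356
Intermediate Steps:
b(I) = 5*I
(V + b(L(0, -5)))² = (-41 + 5*(-5))² = (-41 - 25)² = (-66)² = 4356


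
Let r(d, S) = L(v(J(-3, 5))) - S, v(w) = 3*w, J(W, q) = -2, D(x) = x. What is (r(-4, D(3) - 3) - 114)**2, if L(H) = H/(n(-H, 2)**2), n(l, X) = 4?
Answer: 837225/64 ≈ 13082.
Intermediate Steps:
L(H) = H/16 (L(H) = H/(4**2) = H/16)
r(d, S) = -3/8 - S (r(d, S) = (3*(-2))/16 - S = (1/16)*(-6) - S = -3/8 - S)
(r(-4, D(3) - 3) - 114)**2 = ((-3/8 - (3 - 3)) - 114)**2 = ((-3/8 - 1*0) - 114)**2 = ((-3/8 + 0) - 114)**2 = (-3/8 - 114)**2 = (-915/8)**2 = 837225/64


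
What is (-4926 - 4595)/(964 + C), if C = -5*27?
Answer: -9521/829 ≈ -11.485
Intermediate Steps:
C = -135
(-4926 - 4595)/(964 + C) = (-4926 - 4595)/(964 - 135) = -9521/829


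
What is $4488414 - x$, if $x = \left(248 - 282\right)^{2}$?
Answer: $4487258$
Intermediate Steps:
$x = 1156$ ($x = \left(-34\right)^{2} = 1156$)
$4488414 - x = 4488414 - 1156 = 4487258$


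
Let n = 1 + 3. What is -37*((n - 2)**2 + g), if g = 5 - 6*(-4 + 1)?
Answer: -999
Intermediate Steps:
g = 23 (g = 5 - 6*(-3) = 5 - 2*(-9) = 5 + 18 = 23)
n = 4
-37*((n - 2)**2 + g) = -37*((4 - 2)**2 + 23) = -37*(2**2 + 23) = -37*(4 + 23) = -37*27 = -999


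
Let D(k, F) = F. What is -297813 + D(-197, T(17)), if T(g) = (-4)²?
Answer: -297797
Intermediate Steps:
T(g) = 16
-297813 + D(-197, T(17)) = -297813 + 16 = -297797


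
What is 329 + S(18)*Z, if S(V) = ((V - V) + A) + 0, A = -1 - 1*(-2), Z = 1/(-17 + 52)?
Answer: 11516/35 ≈ 329.03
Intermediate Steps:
Z = 1/35 ≈ 0.028571
A = 1 (A = -1 + 2 = 1)
S(V) = 1 (S(V) = ((V - V) + 1) + 0 = (0 + 1) + 0 = 1 + 0 = 1)
329 + S(18)*Z = 329 + 1*(1/35) = 329 + 1/35 = 11516/35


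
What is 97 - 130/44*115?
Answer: -5341/22 ≈ -242.77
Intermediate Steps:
97 - 130/44*115 = 97 - 130*1/44*115 = 97 - 65/22*115 = 97 - 7475/22 = -5341/22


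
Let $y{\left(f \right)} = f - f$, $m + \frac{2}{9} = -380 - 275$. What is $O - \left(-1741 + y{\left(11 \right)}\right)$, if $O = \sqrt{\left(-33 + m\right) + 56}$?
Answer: $1741 + \frac{i \sqrt{5690}}{3} \approx 1741.0 + 25.144 i$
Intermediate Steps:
$m = - \frac{5897}{9}$ ($m = - \frac{2}{9} - 655 = - \frac{5897}{9} \approx -655.22$)
$O = \frac{i \sqrt{5690}}{3}$ ($O = \sqrt{\left(-33 - \frac{5897}{9}\right) + 56} = \sqrt{- \frac{6194}{9} + 56} = \sqrt{- \frac{5690}{9}} = \frac{i \sqrt{5690}}{3} \approx 25.144 i$)
$y{\left(f \right)} = 0$
$O - \left(-1741 + y{\left(11 \right)}\right) = \frac{i \sqrt{5690}}{3} + \left(1741 - 0\right) = \frac{i \sqrt{5690}}{3} + \left(1741 + 0\right) = \frac{i \sqrt{5690}}{3} + 1741 = 1741 + \frac{i \sqrt{5690}}{3}$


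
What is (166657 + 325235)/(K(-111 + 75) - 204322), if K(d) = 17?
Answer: -491892/204305 ≈ -2.4076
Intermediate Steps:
(166657 + 325235)/(K(-111 + 75) - 204322) = (166657 + 325235)/(17 - 204322) = 491892/(-204305) = 491892*(-1/204305) = -491892/204305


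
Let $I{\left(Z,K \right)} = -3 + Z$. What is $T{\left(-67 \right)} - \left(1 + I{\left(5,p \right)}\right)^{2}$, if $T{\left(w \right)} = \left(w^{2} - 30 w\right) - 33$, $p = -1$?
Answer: $6457$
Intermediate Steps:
$T{\left(w \right)} = -33 + w^{2} - 30 w$
$T{\left(-67 \right)} - \left(1 + I{\left(5,p \right)}\right)^{2} = \left(-33 + \left(-67\right)^{2} - -2010\right) - \left(1 + \left(-3 + 5\right)\right)^{2} = \left(-33 + 4489 + 2010\right) - \left(1 + 2\right)^{2} = 6466 - 3^{2} = 6466 - 9 = 6457$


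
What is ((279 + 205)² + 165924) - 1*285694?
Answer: 114486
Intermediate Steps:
((279 + 205)² + 165924) - 1*285694 = (484² + 165924) - 285694 = (234256 + 165924) - 285694 = 400180 - 285694 = 114486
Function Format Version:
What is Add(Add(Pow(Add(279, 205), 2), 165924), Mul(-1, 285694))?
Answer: 114486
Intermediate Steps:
Add(Add(Pow(Add(279, 205), 2), 165924), Mul(-1, 285694)) = Add(Add(Pow(484, 2), 165924), -285694) = Add(Add(234256, 165924), -285694) = Add(400180, -285694) = 114486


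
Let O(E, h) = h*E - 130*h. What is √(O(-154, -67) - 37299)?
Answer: 11*I*√151 ≈ 135.17*I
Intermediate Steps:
O(E, h) = -130*h + E*h (O(E, h) = E*h - 130*h = -130*h + E*h)
√(O(-154, -67) - 37299) = √(-67*(-130 - 154) - 37299) = √(-67*(-284) - 37299) = √(19028 - 37299) = √(-18271) = 11*I*√151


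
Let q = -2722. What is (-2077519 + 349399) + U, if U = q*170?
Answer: -2190860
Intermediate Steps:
U = -462740 (U = -2722*170 = -462740)
(-2077519 + 349399) + U = (-2077519 + 349399) - 462740 = -1728120 - 462740 = -2190860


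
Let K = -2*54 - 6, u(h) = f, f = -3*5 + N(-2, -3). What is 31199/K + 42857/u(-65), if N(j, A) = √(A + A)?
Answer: -26830813/8778 - 42857*I*√6/231 ≈ -3056.6 - 454.45*I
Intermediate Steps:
N(j, A) = √2*√A (N(j, A) = √(2*A) = √2*√A)
f = -15 + I*√6 (f = -3*5 + √2*√(-3) = -15 + √2*(I*√3) = -15 + I*√6 ≈ -15.0 + 2.4495*I)
u(h) = -15 + I*√6
K = -114 (K = -108 - 6 = -114)
31199/K + 42857/u(-65) = 31199/(-114) + 42857/(-15 + I*√6) = 31199*(-1/114) + 42857/(-15 + I*√6) = -31199/114 + 42857/(-15 + I*√6)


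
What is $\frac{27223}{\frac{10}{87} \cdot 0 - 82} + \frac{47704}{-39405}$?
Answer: $- \frac{1076634043}{3231210} \approx -333.2$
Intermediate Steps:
$\frac{27223}{\frac{10}{87} \cdot 0 - 82} + \frac{47704}{-39405} = \frac{27223}{10 \cdot \frac{1}{87} \cdot 0 - 82} + 47704 \left(- \frac{1}{39405}\right) = \frac{27223}{\frac{10}{87} \cdot 0 - 82} - \frac{47704}{39405} = \frac{27223}{0 - 82} - \frac{47704}{39405} = \frac{27223}{-82} - \frac{47704}{39405} = 27223 \left(- \frac{1}{82}\right) - \frac{47704}{39405} = - \frac{27223}{82} - \frac{47704}{39405} = - \frac{1076634043}{3231210}$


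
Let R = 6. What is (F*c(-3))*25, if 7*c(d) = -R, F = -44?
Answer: 6600/7 ≈ 942.86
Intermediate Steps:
c(d) = -6/7 (c(d) = (-1*6)/7 = (1/7)*(-6) = -6/7)
(F*c(-3))*25 = -44*(-6/7)*25 = (264/7)*25 = 6600/7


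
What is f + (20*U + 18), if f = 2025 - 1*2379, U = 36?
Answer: 384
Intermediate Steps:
f = -354 (f = 2025 - 2379 = -354)
f + (20*U + 18) = -354 + (20*36 + 18) = -354 + (720 + 18) = -354 + 738 = 384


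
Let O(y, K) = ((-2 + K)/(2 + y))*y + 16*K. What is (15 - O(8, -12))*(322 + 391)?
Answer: 777883/5 ≈ 1.5558e+5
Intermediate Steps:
O(y, K) = 16*K + y*(-2 + K)/(2 + y) (O(y, K) = ((-2 + K)/(2 + y))*y + 16*K = y*(-2 + K)/(2 + y) + 16*K = 16*K + y*(-2 + K)/(2 + y))
(15 - O(8, -12))*(322 + 391) = (15 - (-2*8 + 32*(-12) + 17*(-12)*8)/(2 + 8))*(322 + 391) = (15 - (-16 - 384 - 1632)/10)*713 = (15 - (-2032)/10)*713 = (15 - 1*(-1016/5))*713 = (15 + 1016/5)*713 = (1091/5)*713 = 777883/5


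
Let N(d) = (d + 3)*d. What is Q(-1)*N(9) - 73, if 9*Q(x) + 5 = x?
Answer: -145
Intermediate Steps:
N(d) = d*(3 + d) (N(d) = (3 + d)*d = d*(3 + d))
Q(x) = -5/9 + x/9
Q(-1)*N(9) - 73 = (-5/9 + (1/9)*(-1))*(9*(3 + 9)) - 73 = (-5/9 - 1/9)*(9*12) - 73 = -2/3*108 - 73 = -72 - 73 = -145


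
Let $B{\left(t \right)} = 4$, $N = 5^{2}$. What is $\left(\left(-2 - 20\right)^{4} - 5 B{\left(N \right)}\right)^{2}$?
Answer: $54866503696$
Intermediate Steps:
$N = 25$
$\left(\left(-2 - 20\right)^{4} - 5 B{\left(N \right)}\right)^{2} = \left(\left(-2 - 20\right)^{4} - 20\right)^{2} = \left(\left(-22\right)^{4} - 20\right)^{2} = \left(234256 - 20\right)^{2} = 234236^{2} = 54866503696$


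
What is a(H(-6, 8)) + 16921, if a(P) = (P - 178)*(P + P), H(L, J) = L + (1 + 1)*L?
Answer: 23977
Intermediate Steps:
H(L, J) = 3*L (H(L, J) = L + 2*L = 3*L)
a(P) = 2*P*(-178 + P) (a(P) = (-178 + P)*(2*P) = 2*P*(-178 + P))
a(H(-6, 8)) + 16921 = 2*(3*(-6))*(-178 + 3*(-6)) + 16921 = 2*(-18)*(-178 - 18) + 16921 = 2*(-18)*(-196) + 16921 = 7056 + 16921 = 23977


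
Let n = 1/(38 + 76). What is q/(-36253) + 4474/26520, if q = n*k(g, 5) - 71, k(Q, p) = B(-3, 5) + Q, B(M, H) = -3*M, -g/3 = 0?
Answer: 222675587/1304797260 ≈ 0.17066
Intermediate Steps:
g = 0 (g = -3*0 = 0)
n = 1/114 ≈ 0.0087719
k(Q, p) = 9 + Q (k(Q, p) = -3*(-3) + Q = 9 + Q)
q = -2695/38 (q = (9 + 0)/114 - 71 = (1/114)*9 - 71 = 3/38 - 71 = -2695/38 ≈ -70.921)
q/(-36253) + 4474/26520 = -2695/38/(-36253) + 4474/26520 = -2695/38*(-1/36253) + 4474*(1/26520) = 385/196802 + 2237/13260 = 222675587/1304797260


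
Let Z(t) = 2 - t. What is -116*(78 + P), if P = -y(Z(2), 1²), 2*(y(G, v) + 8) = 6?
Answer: -9628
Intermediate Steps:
y(G, v) = -5 (y(G, v) = -8 + (½)*6 = -8 + 3 = -5)
P = 5 (P = -1*(-5) = 5)
-116*(78 + P) = -116*(78 + 5) = -116*83 = -9628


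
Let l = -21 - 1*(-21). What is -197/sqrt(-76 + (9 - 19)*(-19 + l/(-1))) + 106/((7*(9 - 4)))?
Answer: 106/35 - 197*sqrt(114)/114 ≈ -15.422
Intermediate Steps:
l = 0 (l = -21 + 21 = 0)
-197/sqrt(-76 + (9 - 19)*(-19 + l/(-1))) + 106/((7*(9 - 4))) = -197/sqrt(-76 + (9 - 19)*(-19 + 0/(-1))) + 106/((7*(9 - 4))) = -197/sqrt(-76 - 10*(-19 + 0*(-1))) + 106/((7*5)) = -197/sqrt(-76 - 10*(-19 + 0)) + 106/35 = -197/sqrt(-76 - 10*(-19)) + 106*(1/35) = -197/sqrt(-76 + 190) + 106/35 = -197*sqrt(114)/114 + 106/35 = 106/35 - 197*sqrt(114)/114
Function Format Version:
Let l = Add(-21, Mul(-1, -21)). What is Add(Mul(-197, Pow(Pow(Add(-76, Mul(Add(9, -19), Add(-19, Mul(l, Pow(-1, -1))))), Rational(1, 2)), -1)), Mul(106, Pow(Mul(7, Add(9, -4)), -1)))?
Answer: Add(Rational(106, 35), Mul(Rational(-197, 114), Pow(114, Rational(1, 2)))) ≈ -15.422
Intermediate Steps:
l = 0 (l = Add(-21, 21) = 0)
Add(Mul(-197, Pow(Pow(Add(-76, Mul(Add(9, -19), Add(-19, Mul(l, Pow(-1, -1))))), Rational(1, 2)), -1)), Mul(106, Pow(Mul(7, Add(9, -4)), -1))) = Add(Mul(-197, Pow(Pow(Add(-76, Mul(Add(9, -19), Add(-19, Mul(0, Pow(-1, -1))))), Rational(1, 2)), -1)), Mul(106, Pow(Mul(7, Add(9, -4)), -1))) = Add(Mul(-197, Pow(Pow(Add(-76, Mul(-10, Add(-19, Mul(0, -1)))), Rational(1, 2)), -1)), Mul(106, Pow(Mul(7, 5), -1))) = Add(Mul(-197, Pow(Pow(Add(-76, Mul(-10, Add(-19, 0))), Rational(1, 2)), -1)), Mul(106, Pow(35, -1))) = Add(Mul(-197, Pow(Pow(Add(-76, Mul(-10, -19)), Rational(1, 2)), -1)), Mul(106, Rational(1, 35))) = Add(Mul(-197, Pow(Pow(Add(-76, 190), Rational(1, 2)), -1)), Rational(106, 35)) = Add(Mul(-197, Pow(Pow(114, Rational(1, 2)), -1)), Rational(106, 35)) = Add(Mul(-197, Mul(Rational(1, 114), Pow(114, Rational(1, 2)))), Rational(106, 35)) = Add(Mul(Rational(-197, 114), Pow(114, Rational(1, 2))), Rational(106, 35)) = Add(Rational(106, 35), Mul(Rational(-197, 114), Pow(114, Rational(1, 2))))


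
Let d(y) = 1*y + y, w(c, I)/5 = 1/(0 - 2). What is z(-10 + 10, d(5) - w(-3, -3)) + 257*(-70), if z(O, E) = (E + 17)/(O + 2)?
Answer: -71901/4 ≈ -17975.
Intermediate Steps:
w(c, I) = -5/2 (w(c, I) = 5/(0 - 2) = 5/(-2) = 5*(-½) = -5/2)
d(y) = 2*y (d(y) = y + y = 2*y)
z(O, E) = (17 + E)/(2 + O)
z(-10 + 10, d(5) - w(-3, -3)) + 257*(-70) = (17 + (2*5 - 1*(-5/2)))/(2 + (-10 + 10)) + 257*(-70) = (17 + (10 + 5/2))/(2 + 0) - 17990 = (17 + 25/2)/2 - 17990 = (½)*(59/2) - 17990 = 59/4 - 17990 = -71901/4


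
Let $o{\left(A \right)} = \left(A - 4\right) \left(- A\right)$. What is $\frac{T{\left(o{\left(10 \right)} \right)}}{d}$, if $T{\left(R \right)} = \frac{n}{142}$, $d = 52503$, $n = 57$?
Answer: $\frac{19}{2485142} \approx 7.6454 \cdot 10^{-6}$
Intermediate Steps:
$o{\left(A \right)} = - A \left(-4 + A\right)$ ($o{\left(A \right)} = \left(-4 + A\right) \left(- A\right) = - A \left(-4 + A\right)$)
$T{\left(R \right)} = \frac{57}{142}$
$\frac{T{\left(o{\left(10 \right)} \right)}}{d} = \frac{57}{142 \cdot 52503} = \frac{57}{142} \cdot \frac{1}{52503} = \frac{19}{2485142}$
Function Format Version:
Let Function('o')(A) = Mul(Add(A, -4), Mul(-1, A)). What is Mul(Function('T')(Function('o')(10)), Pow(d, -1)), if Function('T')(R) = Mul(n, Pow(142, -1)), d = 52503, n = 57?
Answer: Rational(19, 2485142) ≈ 7.6454e-6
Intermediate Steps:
Function('o')(A) = Mul(-1, A, Add(-4, A)) (Function('o')(A) = Mul(Add(-4, A), Mul(-1, A)) = Mul(-1, A, Add(-4, A)))
Function('T')(R) = Rational(57, 142) (Function('T')(R) = Mul(57, Pow(142, -1)) = Mul(57, Rational(1, 142)) = Rational(57, 142))
Mul(Function('T')(Function('o')(10)), Pow(d, -1)) = Mul(Rational(57, 142), Pow(52503, -1)) = Mul(Rational(57, 142), Rational(1, 52503)) = Rational(19, 2485142)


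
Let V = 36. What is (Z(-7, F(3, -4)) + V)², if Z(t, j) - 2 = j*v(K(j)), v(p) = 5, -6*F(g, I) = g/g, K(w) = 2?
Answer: 49729/36 ≈ 1381.4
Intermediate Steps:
F(g, I) = -⅙ (F(g, I) = -g/(6*g) = -⅙*1 = -⅙)
Z(t, j) = 2 + 5*j (Z(t, j) = 2 + j*5 = 2 + 5*j)
(Z(-7, F(3, -4)) + V)² = ((2 + 5*(-⅙)) + 36)² = ((2 - ⅚) + 36)² = (7/6 + 36)² = (223/6)² = 49729/36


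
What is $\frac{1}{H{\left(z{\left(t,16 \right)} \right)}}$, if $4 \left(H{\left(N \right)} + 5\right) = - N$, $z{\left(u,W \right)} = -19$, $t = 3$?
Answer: $-4$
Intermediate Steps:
$H{\left(N \right)} = -5 - \frac{N}{4}$ ($H{\left(N \right)} = -5 + \frac{\left(-1\right) N}{4} = -5 - \frac{N}{4}$)
$\frac{1}{H{\left(z{\left(t,16 \right)} \right)}} = \frac{1}{-5 - - \frac{19}{4}} = \frac{1}{-5 + \frac{19}{4}} = \frac{1}{- \frac{1}{4}} = -4$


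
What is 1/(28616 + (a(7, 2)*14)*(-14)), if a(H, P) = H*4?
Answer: 1/23128 ≈ 4.3238e-5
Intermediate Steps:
a(H, P) = 4*H
1/(28616 + (a(7, 2)*14)*(-14)) = 1/(28616 + ((4*7)*14)*(-14)) = 1/(28616 + (28*14)*(-14)) = 1/(28616 + 392*(-14)) = 1/(28616 - 5488) = 1/23128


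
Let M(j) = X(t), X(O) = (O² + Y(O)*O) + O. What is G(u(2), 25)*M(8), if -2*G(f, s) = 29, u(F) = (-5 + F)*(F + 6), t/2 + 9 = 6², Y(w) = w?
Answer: -85347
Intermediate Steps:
t = 54 (t = -18 + 2*6² = -18 + 2*36 = -18 + 72 = 54)
u(F) = (-5 + F)*(6 + F)
X(O) = O + 2*O² (X(O) = (O² + O*O) + O = (O² + O²) + O = 2*O² + O = O + 2*O²)
G(f, s) = -29/2 (G(f, s) = -½*29 = -29/2)
M(j) = 5886 (M(j) = 54*(1 + 2*54) = 54*(1 + 108) = 54*109 = 5886)
G(u(2), 25)*M(8) = -29/2*5886 = -85347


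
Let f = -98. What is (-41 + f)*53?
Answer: -7367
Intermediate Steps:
(-41 + f)*53 = (-41 - 98)*53 = -139*53 = -7367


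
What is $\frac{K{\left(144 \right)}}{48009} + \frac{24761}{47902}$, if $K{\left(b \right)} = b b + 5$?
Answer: $\frac{2182286231}{2299727118} \approx 0.94893$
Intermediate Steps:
$K{\left(b \right)} = 5 + b^{2}$ ($K{\left(b \right)} = b^{2} + 5 = 5 + b^{2}$)
$\frac{K{\left(144 \right)}}{48009} + \frac{24761}{47902} = \frac{5 + 144^{2}}{48009} + \frac{24761}{47902} = \left(5 + 20736\right) \frac{1}{48009} + 24761 \cdot \frac{1}{47902} = 20741 \cdot \frac{1}{48009} + \frac{24761}{47902} = \frac{20741}{48009} + \frac{24761}{47902} = \frac{2182286231}{2299727118}$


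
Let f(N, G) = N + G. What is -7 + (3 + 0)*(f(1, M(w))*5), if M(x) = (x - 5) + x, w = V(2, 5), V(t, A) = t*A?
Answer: 233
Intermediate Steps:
V(t, A) = A*t
w = 10 (w = 5*2 = 10)
M(x) = -5 + 2*x (M(x) = (-5 + x) + x = -5 + 2*x)
f(N, G) = G + N
-7 + (3 + 0)*(f(1, M(w))*5) = -7 + (3 + 0)*(((-5 + 2*10) + 1)*5) = -7 + 3*(((-5 + 20) + 1)*5) = -7 + 3*((15 + 1)*5) = -7 + 3*(16*5) = -7 + 3*80 = -7 + 240 = 233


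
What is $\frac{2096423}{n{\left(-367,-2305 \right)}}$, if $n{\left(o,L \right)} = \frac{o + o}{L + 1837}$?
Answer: $\frac{490562982}{367} \approx 1.3367 \cdot 10^{6}$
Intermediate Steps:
$n{\left(o,L \right)} = \frac{2 o}{1837 + L}$
$\frac{2096423}{n{\left(-367,-2305 \right)}} = \frac{2096423}{2 \left(-367\right) \frac{1}{1837 - 2305}} = \frac{2096423}{2 \left(-367\right) \frac{1}{-468}} = \frac{2096423}{2 \left(-367\right) \left(- \frac{1}{468}\right)} = \frac{2096423}{\frac{367}{234}} = 2096423 \cdot \frac{234}{367} = \frac{490562982}{367}$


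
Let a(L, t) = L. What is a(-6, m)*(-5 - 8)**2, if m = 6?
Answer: -1014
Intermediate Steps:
a(-6, m)*(-5 - 8)**2 = -6*(-5 - 8)**2 = -6*(-13)**2 = -6*169 = -1014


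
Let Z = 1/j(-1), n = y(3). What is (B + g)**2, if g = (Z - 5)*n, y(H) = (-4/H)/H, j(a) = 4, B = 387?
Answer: 12264004/81 ≈ 1.5141e+5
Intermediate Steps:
y(H) = -4/H**2
n = -4/9 (n = -4/3**2 = -4*1/9 = -4/9 ≈ -0.44444)
Z = 1/4 ≈ 0.25000
g = 19/9 (g = (1/4 - 5)*(-4/9) = -19/4*(-4/9) = 19/9 ≈ 2.1111)
(B + g)**2 = (387 + 19/9)**2 = (3502/9)**2 = 12264004/81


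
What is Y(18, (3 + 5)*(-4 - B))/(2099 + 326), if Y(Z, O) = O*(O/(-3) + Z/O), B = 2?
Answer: -30/97 ≈ -0.30928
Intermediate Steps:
Y(Z, O) = O*(-O/3 + Z/O) (Y(Z, O) = O*(O*(-⅓) + Z/O) = O*(-O/3 + Z/O))
Y(18, (3 + 5)*(-4 - B))/(2099 + 326) = (18 - (-4 - 1*2)²*(3 + 5)²/3)/(2099 + 326) = (18 - 64*(-4 - 2)²/3)/2425 = (18 - (8*(-6))²/3)*(1/2425) = (18 - ⅓*(-48)²)*(1/2425) = (18 - ⅓*2304)*(1/2425) = (18 - 768)*(1/2425) = -750*1/2425 = -30/97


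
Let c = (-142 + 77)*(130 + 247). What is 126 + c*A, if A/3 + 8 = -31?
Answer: 2867211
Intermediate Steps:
A = -117 (A = -24 + 3*(-31) = -24 - 93 = -117)
c = -24505 (c = -65*377 = -24505)
126 + c*A = 126 - 24505*(-117) = 126 + 2867085 = 2867211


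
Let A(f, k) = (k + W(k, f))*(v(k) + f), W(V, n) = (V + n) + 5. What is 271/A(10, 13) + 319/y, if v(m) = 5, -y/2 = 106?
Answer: -138733/130380 ≈ -1.0641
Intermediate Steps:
y = -212 (y = -2*106 = -212)
W(V, n) = 5 + V + n
A(f, k) = (5 + f)*(5 + f + 2*k) (A(f, k) = (k + (5 + k + f))*(5 + f) = (k + (5 + f + k))*(5 + f) = (5 + f + 2*k)*(5 + f) = (5 + f)*(5 + f + 2*k))
271/A(10, 13) + 319/y = 271/(25 + 10**2 + 10*10 + 10*13 + 2*10*13) + 319/(-212) = 271/(25 + 100 + 100 + 130 + 260) + 319*(-1/212) = 271/615 - 319/212 = -138733/130380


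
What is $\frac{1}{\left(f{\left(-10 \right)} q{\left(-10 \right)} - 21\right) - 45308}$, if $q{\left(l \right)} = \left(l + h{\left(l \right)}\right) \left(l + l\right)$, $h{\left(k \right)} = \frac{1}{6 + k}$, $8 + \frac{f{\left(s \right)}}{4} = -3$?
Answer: $- \frac{1}{54349} \approx -1.84 \cdot 10^{-5}$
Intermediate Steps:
$f{\left(s \right)} = -44$ ($f{\left(s \right)} = -32 + 4 \left(-3\right) = -32 - 12 = -44$)
$q{\left(l \right)} = 2 l \left(l + \frac{1}{6 + l}\right)$ ($q{\left(l \right)} = \left(l + \frac{1}{6 + l}\right) \left(l + l\right) = \left(l + \frac{1}{6 + l}\right) 2 l = 2 l \left(l + \frac{1}{6 + l}\right)$)
$\frac{1}{\left(f{\left(-10 \right)} q{\left(-10 \right)} - 21\right) - 45308} = \frac{1}{\left(- 44 \cdot 2 \left(-10\right) \frac{1}{6 - 10} \left(1 - 10 \left(6 - 10\right)\right) - 21\right) - 45308} = \frac{1}{\left(- 44 \cdot 2 \left(-10\right) \frac{1}{-4} \left(1 - -40\right) - 21\right) - 45308} = \frac{1}{\left(- 44 \cdot 2 \left(-10\right) \left(- \frac{1}{4}\right) \left(1 + 40\right) - 21\right) - 45308} = \frac{1}{\left(- 44 \cdot 2 \left(-10\right) \left(- \frac{1}{4}\right) 41 - 21\right) - 45308} = \frac{1}{\left(\left(-44\right) 205 - 21\right) - 45308} = \frac{1}{\left(-9020 - 21\right) - 45308} = \frac{1}{-9041 - 45308} = \frac{1}{-54349} = - \frac{1}{54349}$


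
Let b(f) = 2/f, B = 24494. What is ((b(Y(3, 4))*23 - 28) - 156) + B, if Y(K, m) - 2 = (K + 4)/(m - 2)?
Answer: 267502/11 ≈ 24318.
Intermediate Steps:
Y(K, m) = 2 + (4 + K)/(-2 + m) (Y(K, m) = 2 + (K + 4)/(m - 2) = 2 + (4 + K)/(-2 + m))
((b(Y(3, 4))*23 - 28) - 156) + B = (((2/(((3 + 2*4)/(-2 + 4))))*23 - 28) - 156) + 24494 = (((2/(((3 + 8)/2)))*23 - 28) - 156) + 24494 = (((2/(((½)*11)))*23 - 28) - 156) + 24494 = (((2/(11/2))*23 - 28) - 156) + 24494 = (((2*(2/11))*23 - 28) - 156) + 24494 = (((4/11)*23 - 28) - 156) + 24494 = ((92/11 - 28) - 156) + 24494 = (-216/11 - 156) + 24494 = -1932/11 + 24494 = 267502/11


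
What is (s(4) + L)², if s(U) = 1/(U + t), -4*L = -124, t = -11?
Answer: 46656/49 ≈ 952.16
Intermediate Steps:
L = 31 (L = -¼*(-124) = 31)
s(U) = 1/(-11 + U) (s(U) = 1/(U - 11) = 1/(-11 + U))
(s(4) + L)² = (1/(-11 + 4) + 31)² = (1/(-7) + 31)² = (-⅐ + 31)² = (216/7)² = 46656/49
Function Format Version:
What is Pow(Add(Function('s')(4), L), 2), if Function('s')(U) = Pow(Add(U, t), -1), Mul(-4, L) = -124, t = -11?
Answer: Rational(46656, 49) ≈ 952.16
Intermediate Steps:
L = 31 (L = Mul(Rational(-1, 4), -124) = 31)
Function('s')(U) = Pow(Add(-11, U), -1) (Function('s')(U) = Pow(Add(U, -11), -1) = Pow(Add(-11, U), -1))
Pow(Add(Function('s')(4), L), 2) = Pow(Add(Pow(Add(-11, 4), -1), 31), 2) = Pow(Add(Pow(-7, -1), 31), 2) = Pow(Add(Rational(-1, 7), 31), 2) = Pow(Rational(216, 7), 2) = Rational(46656, 49)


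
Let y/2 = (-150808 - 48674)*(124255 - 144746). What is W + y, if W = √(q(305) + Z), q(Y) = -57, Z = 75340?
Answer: 8175171324 + √75283 ≈ 8.1752e+9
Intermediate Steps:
W = √75283 (W = √(-57 + 75340) = √75283 ≈ 274.38)
y = 8175171324 (y = 2*((-150808 - 48674)*(124255 - 144746)) = 2*(-199482*(-20491)) = 2*4087585662 = 8175171324)
W + y = √75283 + 8175171324 = 8175171324 + √75283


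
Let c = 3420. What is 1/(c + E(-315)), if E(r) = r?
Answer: 1/3105 ≈ 0.00032206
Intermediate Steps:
1/(c + E(-315)) = 1/(3420 - 315) = 1/3105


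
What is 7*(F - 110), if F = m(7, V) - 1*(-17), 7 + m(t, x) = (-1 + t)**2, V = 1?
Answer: -448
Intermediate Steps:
m(t, x) = -7 + (-1 + t)**2
F = 46 (F = (-7 + (-1 + 7)**2) - 1*(-17) = (-7 + 6**2) + 17 = (-7 + 36) + 17 = 29 + 17 = 46)
7*(F - 110) = 7*(46 - 110) = 7*(-64) = -448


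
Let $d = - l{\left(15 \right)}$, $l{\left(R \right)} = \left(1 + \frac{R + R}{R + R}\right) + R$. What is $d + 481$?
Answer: $464$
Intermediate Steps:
$l{\left(R \right)} = 2 + R$ ($l{\left(R \right)} = \left(1 + \frac{2 R}{2 R}\right) + R = \left(1 + 2 R \frac{1}{2 R}\right) + R = \left(1 + 1\right) + R = 2 + R$)
$d = -17$ ($d = - (2 + 15) = \left(-1\right) 17 = -17$)
$d + 481 = -17 + 481 = 464$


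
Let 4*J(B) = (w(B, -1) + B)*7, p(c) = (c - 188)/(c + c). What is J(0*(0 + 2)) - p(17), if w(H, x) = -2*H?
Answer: 171/34 ≈ 5.0294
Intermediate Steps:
p(c) = (-188 + c)/(2*c) (p(c) = (-188 + c)/((2*c)) = (-188 + c)*(1/(2*c)) = (-188 + c)/(2*c))
J(B) = -7*B/4 (J(B) = ((-2*B + B)*7)/4 = (-B*7)/4 = (-7*B)/4 = -7*B/4)
J(0*(0 + 2)) - p(17) = -0*(0 + 2) - (-188 + 17)/(2*17) = -0*2 - (-171)/(2*17) = -7/4*0 - 1*(-171/34) = 0 + 171/34 = 171/34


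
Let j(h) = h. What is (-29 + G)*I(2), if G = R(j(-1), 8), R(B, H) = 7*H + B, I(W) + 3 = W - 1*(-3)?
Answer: 52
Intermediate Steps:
I(W) = W (I(W) = -3 + (W - 1*(-3)) = -3 + (W + 3) = -3 + (3 + W) = W)
R(B, H) = B + 7*H
G = 55 (G = -1 + 7*8 = -1 + 56 = 55)
(-29 + G)*I(2) = (-29 + 55)*2 = 26*2 = 52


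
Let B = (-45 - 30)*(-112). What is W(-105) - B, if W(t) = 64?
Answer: -8336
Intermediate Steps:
B = 8400 (B = -75*(-112) = 8400)
W(-105) - B = 64 - 1*8400 = 64 - 8400 = -8336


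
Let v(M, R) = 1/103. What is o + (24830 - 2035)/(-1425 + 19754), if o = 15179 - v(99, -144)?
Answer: 28658566329/1887887 ≈ 15180.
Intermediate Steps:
v(M, R) = 1/103
o = 1563436/103 (o = 15179 - 1*1/103 = 15179 - 1/103 = 1563436/103 ≈ 15179.)
o + (24830 - 2035)/(-1425 + 19754) = 1563436/103 + (24830 - 2035)/(-1425 + 19754) = 1563436/103 + 22795/18329 = 28658566329/1887887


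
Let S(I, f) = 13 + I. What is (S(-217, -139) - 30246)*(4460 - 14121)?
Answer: 294177450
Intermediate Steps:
(S(-217, -139) - 30246)*(4460 - 14121) = ((13 - 217) - 30246)*(4460 - 14121) = (-204 - 30246)*(-9661) = -30450*(-9661) = 294177450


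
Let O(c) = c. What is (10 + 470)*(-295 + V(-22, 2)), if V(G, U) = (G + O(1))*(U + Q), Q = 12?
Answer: -282720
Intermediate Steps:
V(G, U) = (1 + G)*(12 + U) (V(G, U) = (G + 1)*(U + 12) = (1 + G)*(12 + U))
(10 + 470)*(-295 + V(-22, 2)) = (10 + 470)*(-295 + (12 + 2 + 12*(-22) - 22*2)) = 480*(-295 + (12 + 2 - 264 - 44)) = 480*(-295 - 294) = 480*(-589) = -282720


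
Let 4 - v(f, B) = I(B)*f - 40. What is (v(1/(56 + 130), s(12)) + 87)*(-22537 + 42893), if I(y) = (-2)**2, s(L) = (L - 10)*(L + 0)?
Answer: 247956436/93 ≈ 2.6662e+6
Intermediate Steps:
s(L) = L*(-10 + L) (s(L) = (-10 + L)*L = L*(-10 + L))
I(y) = 4
v(f, B) = 44 - 4*f (v(f, B) = 4 - (4*f - 40) = 4 - (-40 + 4*f) = 4 + (40 - 4*f) = 44 - 4*f)
(v(1/(56 + 130), s(12)) + 87)*(-22537 + 42893) = ((44 - 4/(56 + 130)) + 87)*(-22537 + 42893) = ((44 - 4/186) + 87)*20356 = ((44 - 4*1/186) + 87)*20356 = ((44 - 2/93) + 87)*20356 = (4090/93 + 87)*20356 = (12181/93)*20356 = 247956436/93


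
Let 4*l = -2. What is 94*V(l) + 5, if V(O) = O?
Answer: -42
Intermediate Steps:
l = -½ (l = (¼)*(-2) = -½ ≈ -0.50000)
94*V(l) + 5 = 94*(-½) + 5 = -47 + 5 = -42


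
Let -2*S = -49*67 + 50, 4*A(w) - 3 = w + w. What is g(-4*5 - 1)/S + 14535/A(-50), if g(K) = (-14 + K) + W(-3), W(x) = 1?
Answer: -187973216/313601 ≈ -599.40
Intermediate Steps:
A(w) = 3/4 + w/2 (A(w) = 3/4 + (w + w)/4 = 3/4 + (2*w)/4 = 3/4 + w/2)
S = 3233/2 (S = -(-49*67 + 50)/2 = -(-3283 + 50)/2 = -1/2*(-3233) = 3233/2 ≈ 1616.5)
g(K) = -13 + K (g(K) = (-14 + K) + 1 = -13 + K)
g(-4*5 - 1)/S + 14535/A(-50) = (-13 + (-4*5 - 1))/(3233/2) + 14535/(3/4 + (1/2)*(-50)) = (-13 + (-20 - 1))*(2/3233) + 14535/(3/4 - 25) = (-13 - 21)*(2/3233) + 14535/(-97/4) = -34*2/3233 + 14535*(-4/97) = -68/3233 - 58140/97 = -187973216/313601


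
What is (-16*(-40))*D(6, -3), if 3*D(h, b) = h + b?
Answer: 640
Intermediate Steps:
D(h, b) = b/3 + h/3 (D(h, b) = (h + b)/3 = (b + h)/3 = b/3 + h/3)
(-16*(-40))*D(6, -3) = (-16*(-40))*((1/3)*(-3) + (1/3)*6) = 640*(-1 + 2) = 640*1 = 640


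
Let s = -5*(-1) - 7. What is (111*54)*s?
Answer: -11988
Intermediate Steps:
s = -2 (s = 5 - 7 = -2)
(111*54)*s = (111*54)*(-2) = 5994*(-2) = -11988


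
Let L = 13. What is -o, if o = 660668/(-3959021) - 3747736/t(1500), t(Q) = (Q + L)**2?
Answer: 16349746231348/9062868143549 ≈ 1.8040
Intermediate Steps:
t(Q) = (13 + Q)**2 (t(Q) = (Q + 13)**2 = (13 + Q)**2)
o = -16349746231348/9062868143549 (o = 660668/(-3959021) - 3747736/(13 + 1500)**2 = 660668*(-1/3959021) - 3747736/(1513**2) = -660668/3959021 - 3747736/2289169 = -16349746231348/9062868143549 ≈ -1.8040)
-o = -1*(-16349746231348/9062868143549) = 16349746231348/9062868143549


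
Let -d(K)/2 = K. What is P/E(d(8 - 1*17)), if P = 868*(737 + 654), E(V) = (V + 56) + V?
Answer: 301847/23 ≈ 13124.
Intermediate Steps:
d(K) = -2*K
E(V) = 56 + 2*V (E(V) = (56 + V) + V = 56 + 2*V)
P = 1207388 (P = 868*1391 = 1207388)
P/E(d(8 - 1*17)) = 1207388/(56 + 2*(-2*(8 - 1*17))) = 1207388/(56 + 2*(-2*(8 - 17))) = 1207388/(56 + 2*(-2*(-9))) = 1207388/(56 + 2*18) = 1207388/(56 + 36) = 1207388/92 = 1207388*(1/92) = 301847/23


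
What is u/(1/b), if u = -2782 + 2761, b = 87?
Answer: -1827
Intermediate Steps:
u = -21
u/(1/b) = -21/(1/87) = -21/1/87 = -21*87 = -1827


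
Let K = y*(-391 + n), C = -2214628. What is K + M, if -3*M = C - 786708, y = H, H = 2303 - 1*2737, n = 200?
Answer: 3250018/3 ≈ 1.0833e+6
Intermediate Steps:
H = -434 (H = 2303 - 2737 = -434)
y = -434
M = 3001336/3 (M = -(-2214628 - 786708)/3 = -⅓*(-3001336) = 3001336/3 ≈ 1.0004e+6)
K = 82894 (K = -434*(-391 + 200) = -434*(-191) = 82894)
K + M = 82894 + 3001336/3 = 3250018/3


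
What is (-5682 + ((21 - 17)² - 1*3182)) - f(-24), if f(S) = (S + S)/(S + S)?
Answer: -8849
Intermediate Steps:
f(S) = 1 (f(S) = (2*S)/((2*S)) = (2*S)*(1/(2*S)) = 1)
(-5682 + ((21 - 17)² - 1*3182)) - f(-24) = (-5682 + ((21 - 17)² - 1*3182)) - 1*1 = (-5682 + (4² - 3182)) - 1 = (-5682 + (16 - 3182)) - 1 = (-5682 - 3166) - 1 = -8848 - 1 = -8849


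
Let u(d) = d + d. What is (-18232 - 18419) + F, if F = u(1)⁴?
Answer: -36635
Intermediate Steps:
u(d) = 2*d
F = 16 (F = (2*1)⁴ = 2⁴ = 16)
(-18232 - 18419) + F = (-18232 - 18419) + 16 = -36651 + 16 = -36635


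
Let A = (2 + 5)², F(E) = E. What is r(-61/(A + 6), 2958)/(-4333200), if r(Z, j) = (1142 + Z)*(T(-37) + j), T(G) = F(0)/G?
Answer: -30935257/39721000 ≈ -0.77881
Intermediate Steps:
A = 49 (A = 7² = 49)
T(G) = 0 (T(G) = 0/G = 0)
r(Z, j) = j*(1142 + Z) (r(Z, j) = (1142 + Z)*(0 + j) = (1142 + Z)*j = j*(1142 + Z))
r(-61/(A + 6), 2958)/(-4333200) = (2958*(1142 - 61/(49 + 6)))/(-4333200) = (2958*(1142 - 61/55))*(-1/4333200) = (2958*(62749/55))*(-1/4333200) = (185611542/55)*(-1/4333200) = -30935257/39721000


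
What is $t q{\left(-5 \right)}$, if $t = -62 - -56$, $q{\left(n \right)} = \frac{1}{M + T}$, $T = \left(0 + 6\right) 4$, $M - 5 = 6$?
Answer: $- \frac{6}{35} \approx -0.17143$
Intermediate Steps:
$M = 11$ ($M = 5 + 6 = 11$)
$T = 24$ ($T = 6 \cdot 4 = 24$)
$q{\left(n \right)} = \frac{1}{35}$ ($q{\left(n \right)} = \frac{1}{11 + 24} = \frac{1}{35}$)
$t = -6$ ($t = -62 + 56 = -6$)
$t q{\left(-5 \right)} = \left(-6\right) \frac{1}{35} = - \frac{6}{35}$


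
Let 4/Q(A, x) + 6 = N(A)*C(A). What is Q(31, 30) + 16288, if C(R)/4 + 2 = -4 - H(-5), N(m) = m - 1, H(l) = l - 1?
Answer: 48862/3 ≈ 16287.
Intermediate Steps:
H(l) = -1 + l
N(m) = -1 + m
C(R) = 0 (C(R) = -8 + 4*(-4 - (-1 - 5)) = -8 + 4*(-4 - 1*(-6)) = -8 + 4*(-4 + 6) = -8 + 4*2 = -8 + 8 = 0)
Q(A, x) = -⅔ (Q(A, x) = 4/(-6 + (-1 + A)*0) = 4/(-6 + 0) = 4/(-6) = 4*(-⅙) = -⅔)
Q(31, 30) + 16288 = -⅔ + 16288 = 48862/3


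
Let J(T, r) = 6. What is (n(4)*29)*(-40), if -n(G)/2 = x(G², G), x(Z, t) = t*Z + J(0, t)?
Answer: 162400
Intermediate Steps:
x(Z, t) = 6 + Z*t (x(Z, t) = t*Z + 6 = Z*t + 6 = 6 + Z*t)
n(G) = -12 - 2*G³ (n(G) = -2*(6 + G²*G) = -2*(6 + G³) = -12 - 2*G³)
(n(4)*29)*(-40) = ((-12 - 2*4³)*29)*(-40) = ((-12 - 2*64)*29)*(-40) = ((-12 - 128)*29)*(-40) = -140*29*(-40) = -4060*(-40) = 162400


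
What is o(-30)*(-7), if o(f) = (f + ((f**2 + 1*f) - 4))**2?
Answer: -4892272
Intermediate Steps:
o(f) = (-4 + f**2 + 2*f)**2 (o(f) = (f + ((f**2 + f) - 4))**2 = (f + ((f + f**2) - 4))**2 = (f + (-4 + f + f**2))**2 = (-4 + f**2 + 2*f)**2)
o(-30)*(-7) = (-4 + (-30)**2 + 2*(-30))**2*(-7) = (-4 + 900 - 60)**2*(-7) = 836**2*(-7) = 698896*(-7) = -4892272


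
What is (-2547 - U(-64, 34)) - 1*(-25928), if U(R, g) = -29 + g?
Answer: 23376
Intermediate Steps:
(-2547 - U(-64, 34)) - 1*(-25928) = (-2547 - (-29 + 34)) - 1*(-25928) = (-2547 - 1*5) + 25928 = (-2547 - 5) + 25928 = -2552 + 25928 = 23376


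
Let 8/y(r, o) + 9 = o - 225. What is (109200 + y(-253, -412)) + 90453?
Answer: 64487915/323 ≈ 1.9965e+5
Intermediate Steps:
y(r, o) = 8/(-234 + o) (y(r, o) = 8/(-9 + (o - 225)) = 8/(-9 + (-225 + o)) = 8/(-234 + o))
(109200 + y(-253, -412)) + 90453 = (109200 + 8/(-234 - 412)) + 90453 = (109200 + 8/(-646)) + 90453 = (109200 + 8*(-1/646)) + 90453 = (109200 - 4/323) + 90453 = 35271596/323 + 90453 = 64487915/323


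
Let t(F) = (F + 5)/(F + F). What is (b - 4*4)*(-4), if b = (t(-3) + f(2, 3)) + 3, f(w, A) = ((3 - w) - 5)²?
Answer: -32/3 ≈ -10.667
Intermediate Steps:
f(w, A) = (-2 - w)²
t(F) = (5 + F)/(2*F) (t(F) = (5 + F)/((2*F)) = (5 + F)*(1/(2*F)) = (5 + F)/(2*F))
b = 56/3 (b = ((½)*(5 - 3)/(-3) + (2 + 2)²) + 3 = ((½)*(-⅓)*2 + 4²) + 3 = (-⅓ + 16) + 3 = 47/3 + 3 = 56/3 ≈ 18.667)
(b - 4*4)*(-4) = (56/3 - 4*4)*(-4) = (56/3 - 16)*(-4) = (8/3)*(-4) = -32/3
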